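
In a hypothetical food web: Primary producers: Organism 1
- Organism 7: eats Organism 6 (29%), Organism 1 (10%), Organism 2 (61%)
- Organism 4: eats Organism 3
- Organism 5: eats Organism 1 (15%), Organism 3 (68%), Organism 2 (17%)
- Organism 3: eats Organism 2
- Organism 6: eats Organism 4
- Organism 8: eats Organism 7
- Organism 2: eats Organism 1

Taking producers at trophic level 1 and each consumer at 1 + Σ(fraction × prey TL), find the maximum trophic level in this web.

Organism 2: 1 + 1 = 2
Organism 3: 1 + 2 = 3
Organism 4: 1 + 3 = 4
Organism 5: 1 + (0.15×1 + 0.68×3 + 0.17×2) = 3.53
Organism 6: 1 + 4 = 5
Organism 7: 1 + (0.29×5 + 0.1×1 + 0.61×2) = 3.77
Organism 8: 1 + 3.77 = 4.77

5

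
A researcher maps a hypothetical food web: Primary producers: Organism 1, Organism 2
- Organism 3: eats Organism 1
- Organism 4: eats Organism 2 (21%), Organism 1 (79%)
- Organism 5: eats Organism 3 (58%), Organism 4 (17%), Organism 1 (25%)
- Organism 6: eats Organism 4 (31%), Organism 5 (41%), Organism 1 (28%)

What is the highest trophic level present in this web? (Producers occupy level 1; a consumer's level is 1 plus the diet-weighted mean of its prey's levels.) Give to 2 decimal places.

3.03

Organism 3: 1 + 1 = 2
Organism 4: 1 + (0.21×1 + 0.79×1) = 2
Organism 5: 1 + (0.58×2 + 0.17×2 + 0.25×1) = 2.75
Organism 6: 1 + (0.31×2 + 0.41×2.75 + 0.28×1) = 3.0275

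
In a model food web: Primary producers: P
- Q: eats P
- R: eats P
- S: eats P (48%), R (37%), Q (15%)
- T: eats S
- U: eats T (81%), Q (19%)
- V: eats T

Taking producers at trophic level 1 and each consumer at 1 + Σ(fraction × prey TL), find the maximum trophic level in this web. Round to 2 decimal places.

Q: 1 + 1 = 2
R: 1 + 1 = 2
S: 1 + (0.48×1 + 0.37×2 + 0.15×2) = 2.52
T: 1 + 2.52 = 3.52
U: 1 + (0.81×3.52 + 0.19×2) = 4.2312
V: 1 + 3.52 = 4.52

4.52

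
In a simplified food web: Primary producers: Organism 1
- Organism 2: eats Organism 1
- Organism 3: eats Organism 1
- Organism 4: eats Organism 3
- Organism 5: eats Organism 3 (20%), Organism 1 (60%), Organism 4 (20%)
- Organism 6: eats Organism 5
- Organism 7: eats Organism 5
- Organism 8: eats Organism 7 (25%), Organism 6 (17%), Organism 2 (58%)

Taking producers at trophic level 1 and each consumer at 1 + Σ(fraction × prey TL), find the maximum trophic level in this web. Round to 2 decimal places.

Organism 2: 1 + 1 = 2
Organism 3: 1 + 1 = 2
Organism 4: 1 + 2 = 3
Organism 5: 1 + (0.2×2 + 0.6×1 + 0.2×3) = 2.6
Organism 6: 1 + 2.6 = 3.6
Organism 7: 1 + 2.6 = 3.6
Organism 8: 1 + (0.25×3.6 + 0.17×3.6 + 0.58×2) = 3.672

3.67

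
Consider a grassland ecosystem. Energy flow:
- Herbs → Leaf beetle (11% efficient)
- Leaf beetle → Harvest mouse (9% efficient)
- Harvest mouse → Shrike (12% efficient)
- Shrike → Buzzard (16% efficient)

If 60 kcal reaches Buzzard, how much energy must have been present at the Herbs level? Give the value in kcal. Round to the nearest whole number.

Cumulative transfer efficiency: 0.11 × 0.09 × 0.12 × 0.16 = 0.00019008
Herbs energy = 60 / 0.00019008 = 315657 kcal

315657 kcal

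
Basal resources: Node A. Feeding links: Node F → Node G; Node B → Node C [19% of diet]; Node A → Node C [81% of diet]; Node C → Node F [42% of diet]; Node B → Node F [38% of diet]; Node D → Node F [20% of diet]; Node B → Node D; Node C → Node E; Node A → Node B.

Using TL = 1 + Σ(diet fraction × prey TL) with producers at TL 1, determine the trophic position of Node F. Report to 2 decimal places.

3.28

Node B: 1 + 1 = 2
Node C: 1 + (0.81×1 + 0.19×2) = 2.19
Node D: 1 + 2 = 3
Node E: 1 + 2.19 = 3.19
Node F: 1 + (0.38×2 + 0.2×3 + 0.42×2.19) = 3.2798
Node G: 1 + 3.2798 = 4.2798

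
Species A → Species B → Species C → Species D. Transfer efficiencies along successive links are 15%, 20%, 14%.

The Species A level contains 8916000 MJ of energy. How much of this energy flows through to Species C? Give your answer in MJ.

267480 MJ

Species B: 8916000 × 0.15 = 1337400 MJ
Species C: 1337400 × 0.2 = 267480 MJ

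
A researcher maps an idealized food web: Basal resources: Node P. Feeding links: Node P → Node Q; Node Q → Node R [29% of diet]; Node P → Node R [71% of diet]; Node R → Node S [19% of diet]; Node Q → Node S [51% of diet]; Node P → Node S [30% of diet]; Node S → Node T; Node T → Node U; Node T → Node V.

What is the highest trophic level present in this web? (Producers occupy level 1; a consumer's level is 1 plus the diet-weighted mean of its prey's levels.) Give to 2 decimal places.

4.76

Node Q: 1 + 1 = 2
Node R: 1 + (0.29×2 + 0.71×1) = 2.29
Node S: 1 + (0.19×2.29 + 0.51×2 + 0.3×1) = 2.7551
Node T: 1 + 2.7551 = 3.7551
Node U: 1 + 3.7551 = 4.7551
Node V: 1 + 3.7551 = 4.7551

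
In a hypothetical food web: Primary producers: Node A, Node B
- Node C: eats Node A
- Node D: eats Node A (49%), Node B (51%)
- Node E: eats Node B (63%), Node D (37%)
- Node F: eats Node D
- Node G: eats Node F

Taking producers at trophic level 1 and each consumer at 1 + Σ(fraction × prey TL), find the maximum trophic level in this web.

Node C: 1 + 1 = 2
Node D: 1 + (0.49×1 + 0.51×1) = 2
Node E: 1 + (0.63×1 + 0.37×2) = 2.37
Node F: 1 + 2 = 3
Node G: 1 + 3 = 4

4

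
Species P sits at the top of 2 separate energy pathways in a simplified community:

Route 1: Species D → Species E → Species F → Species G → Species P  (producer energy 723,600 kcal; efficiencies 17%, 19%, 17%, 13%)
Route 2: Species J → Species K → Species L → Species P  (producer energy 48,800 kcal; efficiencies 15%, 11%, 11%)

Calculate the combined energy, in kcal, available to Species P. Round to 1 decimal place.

605.1 kcal

Route 1: 723600 × 0.17 × 0.19 × 0.17 × 0.13 = 516.527388 kcal
Route 2: 48800 × 0.15 × 0.11 × 0.11 = 88.572 kcal
Total at Species P: 516.527388 + 88.572 = 605.099388 kcal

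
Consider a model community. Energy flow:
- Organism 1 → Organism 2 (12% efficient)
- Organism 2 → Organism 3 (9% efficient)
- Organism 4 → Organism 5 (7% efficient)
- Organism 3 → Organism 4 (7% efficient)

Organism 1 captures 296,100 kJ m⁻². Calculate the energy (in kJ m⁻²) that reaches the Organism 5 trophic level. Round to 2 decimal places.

15.67 kJ m⁻²

Organism 2: 296100 × 0.12 = 35532 kJ m⁻²
Organism 3: 35532 × 0.09 = 3197.88 kJ m⁻²
Organism 4: 3197.88 × 0.07 = 223.8516 kJ m⁻²
Organism 5: 223.8516 × 0.07 = 15.669612 kJ m⁻²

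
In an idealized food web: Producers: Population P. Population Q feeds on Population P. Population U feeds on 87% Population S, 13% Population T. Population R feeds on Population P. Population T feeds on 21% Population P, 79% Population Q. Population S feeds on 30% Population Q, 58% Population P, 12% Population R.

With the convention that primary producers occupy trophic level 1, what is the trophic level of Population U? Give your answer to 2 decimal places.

Population Q: 1 + 1 = 2
Population R: 1 + 1 = 2
Population S: 1 + (0.3×2 + 0.58×1 + 0.12×2) = 2.42
Population T: 1 + (0.21×1 + 0.79×2) = 2.79
Population U: 1 + (0.87×2.42 + 0.13×2.79) = 3.4681

3.47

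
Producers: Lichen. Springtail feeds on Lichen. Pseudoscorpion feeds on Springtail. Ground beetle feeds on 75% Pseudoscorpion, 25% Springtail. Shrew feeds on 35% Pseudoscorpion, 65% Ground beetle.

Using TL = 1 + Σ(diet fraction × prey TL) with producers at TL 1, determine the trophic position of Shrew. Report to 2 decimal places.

Springtail: 1 + 1 = 2
Pseudoscorpion: 1 + 2 = 3
Ground beetle: 1 + (0.75×3 + 0.25×2) = 3.75
Shrew: 1 + (0.35×3 + 0.65×3.75) = 4.4875

4.49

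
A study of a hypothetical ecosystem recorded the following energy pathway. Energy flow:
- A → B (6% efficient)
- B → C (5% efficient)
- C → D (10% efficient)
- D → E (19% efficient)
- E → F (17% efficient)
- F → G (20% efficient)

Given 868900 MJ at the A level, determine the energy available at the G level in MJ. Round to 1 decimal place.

1.7 MJ

B: 868900 × 0.06 = 52134 MJ
C: 52134 × 0.05 = 2606.7 MJ
D: 2606.7 × 0.1 = 260.67 MJ
E: 260.67 × 0.19 = 49.5273 MJ
F: 49.5273 × 0.17 = 8.419641 MJ
G: 8.419641 × 0.2 = 1.6839282 MJ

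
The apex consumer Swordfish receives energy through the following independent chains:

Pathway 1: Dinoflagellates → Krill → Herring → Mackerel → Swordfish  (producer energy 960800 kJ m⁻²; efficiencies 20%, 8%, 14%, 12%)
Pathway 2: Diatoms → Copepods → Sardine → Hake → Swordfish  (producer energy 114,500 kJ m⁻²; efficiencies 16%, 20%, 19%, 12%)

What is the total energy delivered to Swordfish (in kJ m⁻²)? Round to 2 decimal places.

341.80 kJ m⁻²

Pathway 1: 960800 × 0.2 × 0.08 × 0.14 × 0.12 = 258.26304 kJ m⁻²
Pathway 2: 114500 × 0.16 × 0.2 × 0.19 × 0.12 = 83.5392 kJ m⁻²
Total at Swordfish: 258.26304 + 83.5392 = 341.80224 kJ m⁻²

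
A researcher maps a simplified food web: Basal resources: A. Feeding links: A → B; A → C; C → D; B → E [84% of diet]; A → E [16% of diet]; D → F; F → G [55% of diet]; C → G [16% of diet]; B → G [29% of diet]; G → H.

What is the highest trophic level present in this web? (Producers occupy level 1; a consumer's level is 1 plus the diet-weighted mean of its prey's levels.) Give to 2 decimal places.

5.10

B: 1 + 1 = 2
C: 1 + 1 = 2
D: 1 + 2 = 3
E: 1 + (0.84×2 + 0.16×1) = 2.84
F: 1 + 3 = 4
G: 1 + (0.55×4 + 0.16×2 + 0.29×2) = 4.1
H: 1 + 4.1 = 5.1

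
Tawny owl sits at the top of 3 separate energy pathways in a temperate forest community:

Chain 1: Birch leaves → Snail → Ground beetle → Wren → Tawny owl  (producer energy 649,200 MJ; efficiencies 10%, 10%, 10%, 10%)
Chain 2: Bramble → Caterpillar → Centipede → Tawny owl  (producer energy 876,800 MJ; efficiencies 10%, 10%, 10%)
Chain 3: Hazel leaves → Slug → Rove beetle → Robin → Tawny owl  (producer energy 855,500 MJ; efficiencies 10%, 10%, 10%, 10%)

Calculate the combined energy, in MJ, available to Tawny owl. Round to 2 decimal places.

Chain 1: 649200 × 0.1 × 0.1 × 0.1 × 0.1 = 64.92 MJ
Chain 2: 876800 × 0.1 × 0.1 × 0.1 = 876.8 MJ
Chain 3: 855500 × 0.1 × 0.1 × 0.1 × 0.1 = 85.55 MJ
Total at Tawny owl: 64.92 + 876.8 + 85.55 = 1027.27 MJ

1027.27 MJ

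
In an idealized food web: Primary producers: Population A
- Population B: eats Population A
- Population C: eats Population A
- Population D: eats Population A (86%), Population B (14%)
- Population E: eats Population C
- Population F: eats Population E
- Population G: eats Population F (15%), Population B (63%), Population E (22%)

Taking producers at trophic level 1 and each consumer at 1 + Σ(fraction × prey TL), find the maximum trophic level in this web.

Population B: 1 + 1 = 2
Population C: 1 + 1 = 2
Population D: 1 + (0.86×1 + 0.14×2) = 2.14
Population E: 1 + 2 = 3
Population F: 1 + 3 = 4
Population G: 1 + (0.15×4 + 0.63×2 + 0.22×3) = 3.52

4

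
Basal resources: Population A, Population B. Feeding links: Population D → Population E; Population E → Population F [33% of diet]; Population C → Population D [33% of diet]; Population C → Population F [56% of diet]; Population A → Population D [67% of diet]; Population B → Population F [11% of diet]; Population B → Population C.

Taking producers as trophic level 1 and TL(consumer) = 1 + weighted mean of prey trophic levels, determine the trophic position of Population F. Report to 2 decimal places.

3.33

Population C: 1 + 1 = 2
Population D: 1 + (0.67×1 + 0.33×2) = 2.33
Population E: 1 + 2.33 = 3.33
Population F: 1 + (0.33×3.33 + 0.11×1 + 0.56×2) = 3.3289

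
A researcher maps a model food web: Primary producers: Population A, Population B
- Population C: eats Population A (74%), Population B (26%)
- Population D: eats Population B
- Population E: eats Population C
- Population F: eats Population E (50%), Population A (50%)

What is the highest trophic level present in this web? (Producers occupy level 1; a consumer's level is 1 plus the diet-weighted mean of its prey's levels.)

Population C: 1 + (0.74×1 + 0.26×1) = 2
Population D: 1 + 1 = 2
Population E: 1 + 2 = 3
Population F: 1 + (0.5×3 + 0.5×1) = 3

3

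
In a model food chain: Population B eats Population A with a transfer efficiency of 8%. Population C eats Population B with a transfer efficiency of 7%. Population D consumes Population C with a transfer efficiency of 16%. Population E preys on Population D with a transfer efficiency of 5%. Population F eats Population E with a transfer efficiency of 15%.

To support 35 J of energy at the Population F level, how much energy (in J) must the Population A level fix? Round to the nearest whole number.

Cumulative transfer efficiency: 0.08 × 0.07 × 0.16 × 0.05 × 0.15 = 0.00000672
Population A energy = 35 / 0.00000672 = 5208333 J

5208333 J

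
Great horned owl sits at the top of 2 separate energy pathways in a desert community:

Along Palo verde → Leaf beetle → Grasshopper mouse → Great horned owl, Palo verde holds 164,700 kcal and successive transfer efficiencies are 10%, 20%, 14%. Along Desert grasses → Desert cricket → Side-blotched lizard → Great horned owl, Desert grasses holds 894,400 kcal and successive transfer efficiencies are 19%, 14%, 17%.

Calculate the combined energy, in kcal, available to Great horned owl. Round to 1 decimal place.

Via Palo verde: 164700 × 0.1 × 0.2 × 0.14 = 461.16 kcal
Via Desert grasses: 894400 × 0.19 × 0.14 × 0.17 = 4044.4768 kcal
Total at Great horned owl: 461.16 + 4044.4768 = 4505.6368 kcal

4505.6 kcal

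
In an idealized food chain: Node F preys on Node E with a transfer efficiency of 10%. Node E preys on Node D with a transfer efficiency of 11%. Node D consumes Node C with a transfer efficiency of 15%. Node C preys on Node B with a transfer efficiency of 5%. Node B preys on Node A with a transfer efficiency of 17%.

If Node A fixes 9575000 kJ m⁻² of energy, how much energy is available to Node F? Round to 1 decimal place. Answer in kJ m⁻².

Node B: 9575000 × 0.17 = 1627750 kJ m⁻²
Node C: 1627750 × 0.05 = 81387.5 kJ m⁻²
Node D: 81387.5 × 0.15 = 12208.125 kJ m⁻²
Node E: 12208.125 × 0.11 = 1342.89375 kJ m⁻²
Node F: 1342.89375 × 0.1 = 134.289375 kJ m⁻²

134.3 kJ m⁻²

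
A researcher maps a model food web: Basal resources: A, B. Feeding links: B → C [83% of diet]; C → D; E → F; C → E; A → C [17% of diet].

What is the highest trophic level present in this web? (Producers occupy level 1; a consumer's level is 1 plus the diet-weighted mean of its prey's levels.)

4

C: 1 + (0.17×1 + 0.83×1) = 2
D: 1 + 2 = 3
E: 1 + 2 = 3
F: 1 + 3 = 4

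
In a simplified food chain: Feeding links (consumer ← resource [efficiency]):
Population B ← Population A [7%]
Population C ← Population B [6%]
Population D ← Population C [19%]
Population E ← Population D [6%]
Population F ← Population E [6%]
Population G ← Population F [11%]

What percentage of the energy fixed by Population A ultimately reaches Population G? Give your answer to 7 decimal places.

0.0000316%

Product of link efficiencies: 0.07 × 0.06 × 0.19 × 0.06 × 0.06 × 0.11 = 0.000000316008
As a percentage: 0.000000316008 × 100 = 0.0000316%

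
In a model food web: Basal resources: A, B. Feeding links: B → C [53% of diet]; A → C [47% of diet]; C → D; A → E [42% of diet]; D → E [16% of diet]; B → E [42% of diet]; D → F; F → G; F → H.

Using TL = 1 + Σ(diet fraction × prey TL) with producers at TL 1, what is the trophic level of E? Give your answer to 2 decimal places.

C: 1 + (0.53×1 + 0.47×1) = 2
D: 1 + 2 = 3
E: 1 + (0.42×1 + 0.16×3 + 0.42×1) = 2.32
F: 1 + 3 = 4
G: 1 + 4 = 5
H: 1 + 4 = 5

2.32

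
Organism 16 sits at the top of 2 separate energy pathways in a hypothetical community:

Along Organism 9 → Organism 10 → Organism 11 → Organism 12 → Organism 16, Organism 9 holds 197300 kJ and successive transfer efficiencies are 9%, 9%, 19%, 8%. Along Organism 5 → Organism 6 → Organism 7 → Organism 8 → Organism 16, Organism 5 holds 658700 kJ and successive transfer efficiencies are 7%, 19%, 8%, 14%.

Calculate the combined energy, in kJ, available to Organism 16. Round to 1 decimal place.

Via Organism 9: 197300 × 0.09 × 0.09 × 0.19 × 0.08 = 24.291576 kJ
Via Organism 5: 658700 × 0.07 × 0.19 × 0.08 × 0.14 = 98.119952 kJ
Total at Organism 16: 24.291576 + 98.119952 = 122.411528 kJ

122.4 kJ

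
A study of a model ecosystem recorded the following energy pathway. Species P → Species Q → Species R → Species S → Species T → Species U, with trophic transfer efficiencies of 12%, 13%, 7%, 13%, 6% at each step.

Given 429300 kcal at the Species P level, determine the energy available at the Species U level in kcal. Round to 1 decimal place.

3.7 kcal

Species Q: 429300 × 0.12 = 51516 kcal
Species R: 51516 × 0.13 = 6697.08 kcal
Species S: 6697.08 × 0.07 = 468.7956 kcal
Species T: 468.7956 × 0.13 = 60.943428 kcal
Species U: 60.943428 × 0.06 = 3.65660568 kcal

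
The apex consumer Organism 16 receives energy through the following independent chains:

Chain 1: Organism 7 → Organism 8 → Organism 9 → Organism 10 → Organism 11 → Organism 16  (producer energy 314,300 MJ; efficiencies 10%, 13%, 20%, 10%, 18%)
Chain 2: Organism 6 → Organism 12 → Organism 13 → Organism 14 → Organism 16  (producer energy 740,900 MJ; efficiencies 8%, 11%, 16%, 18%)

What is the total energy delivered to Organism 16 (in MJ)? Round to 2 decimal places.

Chain 1: 314300 × 0.1 × 0.13 × 0.2 × 0.1 × 0.18 = 14.70924 MJ
Chain 2: 740900 × 0.08 × 0.11 × 0.16 × 0.18 = 187.773696 MJ
Total at Organism 16: 14.70924 + 187.773696 = 202.482936 MJ

202.48 MJ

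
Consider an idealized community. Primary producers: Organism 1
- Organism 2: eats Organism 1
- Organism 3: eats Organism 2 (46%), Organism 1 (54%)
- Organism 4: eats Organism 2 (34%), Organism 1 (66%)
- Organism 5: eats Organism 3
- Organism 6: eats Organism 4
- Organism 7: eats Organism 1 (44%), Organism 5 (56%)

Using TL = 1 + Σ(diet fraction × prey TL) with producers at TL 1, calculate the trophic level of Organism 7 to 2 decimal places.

Organism 2: 1 + 1 = 2
Organism 3: 1 + (0.46×2 + 0.54×1) = 2.46
Organism 4: 1 + (0.34×2 + 0.66×1) = 2.34
Organism 5: 1 + 2.46 = 3.46
Organism 6: 1 + 2.34 = 3.34
Organism 7: 1 + (0.44×1 + 0.56×3.46) = 3.3776

3.38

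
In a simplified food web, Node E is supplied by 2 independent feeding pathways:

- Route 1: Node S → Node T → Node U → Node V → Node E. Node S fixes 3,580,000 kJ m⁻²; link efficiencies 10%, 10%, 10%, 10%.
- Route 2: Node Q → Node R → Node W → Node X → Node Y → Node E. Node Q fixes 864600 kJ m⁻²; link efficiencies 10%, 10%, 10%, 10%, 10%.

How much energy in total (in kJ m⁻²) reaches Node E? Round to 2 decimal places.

366.65 kJ m⁻²

Route 1: 3580000 × 0.1 × 0.1 × 0.1 × 0.1 = 358 kJ m⁻²
Route 2: 864600 × 0.1 × 0.1 × 0.1 × 0.1 × 0.1 = 8.646 kJ m⁻²
Total at Node E: 358 + 8.646 = 366.646 kJ m⁻²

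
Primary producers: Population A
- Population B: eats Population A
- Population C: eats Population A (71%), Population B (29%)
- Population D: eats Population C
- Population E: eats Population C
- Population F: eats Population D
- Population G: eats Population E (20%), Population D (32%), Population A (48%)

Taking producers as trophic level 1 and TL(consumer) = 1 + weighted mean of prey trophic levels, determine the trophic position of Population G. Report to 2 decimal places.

3.19

Population B: 1 + 1 = 2
Population C: 1 + (0.71×1 + 0.29×2) = 2.29
Population D: 1 + 2.29 = 3.29
Population E: 1 + 2.29 = 3.29
Population F: 1 + 3.29 = 4.29
Population G: 1 + (0.2×3.29 + 0.32×3.29 + 0.48×1) = 3.1908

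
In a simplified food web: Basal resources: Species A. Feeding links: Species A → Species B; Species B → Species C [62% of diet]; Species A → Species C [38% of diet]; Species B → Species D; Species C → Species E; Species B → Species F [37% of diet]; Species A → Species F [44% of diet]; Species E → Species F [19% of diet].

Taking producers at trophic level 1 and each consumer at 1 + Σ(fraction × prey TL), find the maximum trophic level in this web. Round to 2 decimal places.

3.62

Species B: 1 + 1 = 2
Species C: 1 + (0.62×2 + 0.38×1) = 2.62
Species D: 1 + 2 = 3
Species E: 1 + 2.62 = 3.62
Species F: 1 + (0.37×2 + 0.44×1 + 0.19×3.62) = 2.8678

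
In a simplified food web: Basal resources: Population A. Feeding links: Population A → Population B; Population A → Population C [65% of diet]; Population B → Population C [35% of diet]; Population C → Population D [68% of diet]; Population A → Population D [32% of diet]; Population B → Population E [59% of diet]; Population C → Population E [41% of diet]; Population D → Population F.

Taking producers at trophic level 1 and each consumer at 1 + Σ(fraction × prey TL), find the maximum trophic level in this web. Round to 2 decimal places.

3.92

Population B: 1 + 1 = 2
Population C: 1 + (0.65×1 + 0.35×2) = 2.35
Population D: 1 + (0.68×2.35 + 0.32×1) = 2.918
Population E: 1 + (0.59×2 + 0.41×2.35) = 3.1435
Population F: 1 + 2.918 = 3.918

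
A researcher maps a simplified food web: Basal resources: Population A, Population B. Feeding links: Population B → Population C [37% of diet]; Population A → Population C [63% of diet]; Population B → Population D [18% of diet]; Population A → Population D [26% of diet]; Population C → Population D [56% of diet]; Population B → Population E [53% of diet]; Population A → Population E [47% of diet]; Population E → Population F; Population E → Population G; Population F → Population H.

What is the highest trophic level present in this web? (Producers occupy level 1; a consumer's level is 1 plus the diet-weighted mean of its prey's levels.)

Population C: 1 + (0.37×1 + 0.63×1) = 2
Population D: 1 + (0.18×1 + 0.26×1 + 0.56×2) = 2.56
Population E: 1 + (0.53×1 + 0.47×1) = 2
Population F: 1 + 2 = 3
Population G: 1 + 2 = 3
Population H: 1 + 3 = 4

4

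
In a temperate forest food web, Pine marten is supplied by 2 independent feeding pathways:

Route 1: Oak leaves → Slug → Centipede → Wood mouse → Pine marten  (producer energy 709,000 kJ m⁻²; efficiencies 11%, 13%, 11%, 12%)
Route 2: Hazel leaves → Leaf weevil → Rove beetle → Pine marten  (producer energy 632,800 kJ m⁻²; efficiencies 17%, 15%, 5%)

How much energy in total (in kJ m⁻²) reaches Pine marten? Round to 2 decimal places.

Route 1: 709000 × 0.11 × 0.13 × 0.11 × 0.12 = 133.83084 kJ m⁻²
Route 2: 632800 × 0.17 × 0.15 × 0.05 = 806.82 kJ m⁻²
Total at Pine marten: 133.83084 + 806.82 = 940.65084 kJ m⁻²

940.65 kJ m⁻²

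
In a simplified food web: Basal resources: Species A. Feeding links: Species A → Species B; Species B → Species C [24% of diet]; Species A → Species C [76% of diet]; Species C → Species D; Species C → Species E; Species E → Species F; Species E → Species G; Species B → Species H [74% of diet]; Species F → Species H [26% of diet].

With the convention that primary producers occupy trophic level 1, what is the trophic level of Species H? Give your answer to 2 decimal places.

Species B: 1 + 1 = 2
Species C: 1 + (0.24×2 + 0.76×1) = 2.24
Species D: 1 + 2.24 = 3.24
Species E: 1 + 2.24 = 3.24
Species F: 1 + 3.24 = 4.24
Species G: 1 + 3.24 = 4.24
Species H: 1 + (0.74×2 + 0.26×4.24) = 3.5824

3.58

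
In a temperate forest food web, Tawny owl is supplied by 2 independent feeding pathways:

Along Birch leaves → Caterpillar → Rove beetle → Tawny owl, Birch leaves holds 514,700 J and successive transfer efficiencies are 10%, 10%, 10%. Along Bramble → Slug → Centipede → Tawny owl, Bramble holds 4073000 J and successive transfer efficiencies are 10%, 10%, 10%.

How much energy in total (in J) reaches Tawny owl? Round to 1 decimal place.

4587.7 J

Via Birch leaves: 514700 × 0.1 × 0.1 × 0.1 = 514.7 J
Via Bramble: 4073000 × 0.1 × 0.1 × 0.1 = 4073 J
Total at Tawny owl: 514.7 + 4073 = 4587.7 J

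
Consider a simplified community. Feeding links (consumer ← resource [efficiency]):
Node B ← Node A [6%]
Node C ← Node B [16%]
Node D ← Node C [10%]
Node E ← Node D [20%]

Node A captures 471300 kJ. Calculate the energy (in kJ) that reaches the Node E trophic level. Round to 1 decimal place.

Node B: 471300 × 0.06 = 28278 kJ
Node C: 28278 × 0.16 = 4524.48 kJ
Node D: 4524.48 × 0.1 = 452.448 kJ
Node E: 452.448 × 0.2 = 90.4896 kJ

90.5 kJ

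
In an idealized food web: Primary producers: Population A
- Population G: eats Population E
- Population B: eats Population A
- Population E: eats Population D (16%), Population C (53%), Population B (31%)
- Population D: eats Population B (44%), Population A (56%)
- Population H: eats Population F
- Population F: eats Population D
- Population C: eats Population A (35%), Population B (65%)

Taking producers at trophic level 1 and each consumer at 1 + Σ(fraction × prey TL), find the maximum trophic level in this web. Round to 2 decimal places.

Population B: 1 + 1 = 2
Population C: 1 + (0.35×1 + 0.65×2) = 2.65
Population D: 1 + (0.44×2 + 0.56×1) = 2.44
Population E: 1 + (0.16×2.44 + 0.53×2.65 + 0.31×2) = 3.4149
Population F: 1 + 2.44 = 3.44
Population G: 1 + 3.4149 = 4.4149
Population H: 1 + 3.44 = 4.44

4.44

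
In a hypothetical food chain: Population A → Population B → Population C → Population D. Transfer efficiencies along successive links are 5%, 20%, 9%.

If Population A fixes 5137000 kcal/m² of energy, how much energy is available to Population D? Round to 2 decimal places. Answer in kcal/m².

4623.30 kcal/m²

Population B: 5137000 × 0.05 = 256850 kcal/m²
Population C: 256850 × 0.2 = 51370 kcal/m²
Population D: 51370 × 0.09 = 4623.3 kcal/m²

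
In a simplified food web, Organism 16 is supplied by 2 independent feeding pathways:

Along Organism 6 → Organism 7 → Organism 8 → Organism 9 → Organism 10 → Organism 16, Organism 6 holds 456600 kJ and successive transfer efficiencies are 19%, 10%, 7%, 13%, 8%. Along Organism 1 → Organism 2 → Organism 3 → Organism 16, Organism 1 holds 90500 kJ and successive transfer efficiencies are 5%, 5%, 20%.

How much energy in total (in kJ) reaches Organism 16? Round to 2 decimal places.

51.57 kJ

Via Organism 6: 456600 × 0.19 × 0.1 × 0.07 × 0.13 × 0.08 = 6.3156912 kJ
Via Organism 1: 90500 × 0.05 × 0.05 × 0.2 = 45.25 kJ
Total at Organism 16: 6.3156912 + 45.25 = 51.5656912 kJ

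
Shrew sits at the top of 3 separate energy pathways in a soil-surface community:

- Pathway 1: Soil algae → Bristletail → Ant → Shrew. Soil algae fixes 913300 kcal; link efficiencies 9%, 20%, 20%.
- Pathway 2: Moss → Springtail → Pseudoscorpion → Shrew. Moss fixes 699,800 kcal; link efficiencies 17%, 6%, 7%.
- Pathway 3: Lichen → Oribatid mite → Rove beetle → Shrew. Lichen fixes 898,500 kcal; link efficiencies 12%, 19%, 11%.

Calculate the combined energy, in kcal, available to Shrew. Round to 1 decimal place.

Pathway 1: 913300 × 0.09 × 0.2 × 0.2 = 3287.88 kcal
Pathway 2: 699800 × 0.17 × 0.06 × 0.07 = 499.6572 kcal
Pathway 3: 898500 × 0.12 × 0.19 × 0.11 = 2253.438 kcal
Total at Shrew: 3287.88 + 499.6572 + 2253.438 = 6040.9752 kcal

6041.0 kcal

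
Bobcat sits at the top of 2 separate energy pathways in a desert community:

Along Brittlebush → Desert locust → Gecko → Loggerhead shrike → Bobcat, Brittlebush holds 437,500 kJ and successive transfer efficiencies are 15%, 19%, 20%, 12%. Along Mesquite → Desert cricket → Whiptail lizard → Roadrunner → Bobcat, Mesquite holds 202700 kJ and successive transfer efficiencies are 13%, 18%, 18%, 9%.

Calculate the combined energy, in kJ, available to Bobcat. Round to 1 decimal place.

376.1 kJ

Via Brittlebush: 437500 × 0.15 × 0.19 × 0.2 × 0.12 = 299.25 kJ
Via Mesquite: 202700 × 0.13 × 0.18 × 0.18 × 0.09 = 76.839516 kJ
Total at Bobcat: 299.25 + 76.839516 = 376.089516 kJ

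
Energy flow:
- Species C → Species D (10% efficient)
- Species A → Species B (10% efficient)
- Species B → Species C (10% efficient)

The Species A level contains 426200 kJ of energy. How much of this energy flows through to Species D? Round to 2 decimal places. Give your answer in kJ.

426.20 kJ

Species B: 426200 × 0.1 = 42620 kJ
Species C: 42620 × 0.1 = 4262 kJ
Species D: 4262 × 0.1 = 426.2 kJ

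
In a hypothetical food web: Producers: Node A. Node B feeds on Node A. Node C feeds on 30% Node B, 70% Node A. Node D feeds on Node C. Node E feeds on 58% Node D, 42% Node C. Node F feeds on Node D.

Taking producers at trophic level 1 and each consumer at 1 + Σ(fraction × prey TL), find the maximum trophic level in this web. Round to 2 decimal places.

4.30

Node B: 1 + 1 = 2
Node C: 1 + (0.3×2 + 0.7×1) = 2.3
Node D: 1 + 2.3 = 3.3
Node E: 1 + (0.58×3.3 + 0.42×2.3) = 3.88
Node F: 1 + 3.3 = 4.3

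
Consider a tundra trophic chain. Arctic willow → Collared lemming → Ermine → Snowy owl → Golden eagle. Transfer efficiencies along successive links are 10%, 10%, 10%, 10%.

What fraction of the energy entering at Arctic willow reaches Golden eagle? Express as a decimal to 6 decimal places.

Product of link efficiencies: 0.1 × 0.1 × 0.1 × 0.1 = 0.0001

0.000100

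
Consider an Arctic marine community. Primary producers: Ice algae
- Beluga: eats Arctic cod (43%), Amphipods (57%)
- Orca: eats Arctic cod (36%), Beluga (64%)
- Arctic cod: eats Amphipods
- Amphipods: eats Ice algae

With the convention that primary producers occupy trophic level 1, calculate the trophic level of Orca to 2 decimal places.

4.28

Amphipods: 1 + 1 = 2
Arctic cod: 1 + 2 = 3
Beluga: 1 + (0.43×3 + 0.57×2) = 3.43
Orca: 1 + (0.36×3 + 0.64×3.43) = 4.2752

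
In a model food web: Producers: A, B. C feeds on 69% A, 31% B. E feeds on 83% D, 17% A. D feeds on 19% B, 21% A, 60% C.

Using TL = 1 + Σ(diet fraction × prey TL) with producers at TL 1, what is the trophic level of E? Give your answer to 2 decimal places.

3.33

C: 1 + (0.69×1 + 0.31×1) = 2
D: 1 + (0.19×1 + 0.21×1 + 0.6×2) = 2.6
E: 1 + (0.83×2.6 + 0.17×1) = 3.328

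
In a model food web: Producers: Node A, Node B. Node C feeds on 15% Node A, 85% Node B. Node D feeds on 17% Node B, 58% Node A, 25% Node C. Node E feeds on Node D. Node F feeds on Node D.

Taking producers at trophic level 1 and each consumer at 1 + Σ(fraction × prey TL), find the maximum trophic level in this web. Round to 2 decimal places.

3.25

Node C: 1 + (0.15×1 + 0.85×1) = 2
Node D: 1 + (0.17×1 + 0.58×1 + 0.25×2) = 2.25
Node E: 1 + 2.25 = 3.25
Node F: 1 + 2.25 = 3.25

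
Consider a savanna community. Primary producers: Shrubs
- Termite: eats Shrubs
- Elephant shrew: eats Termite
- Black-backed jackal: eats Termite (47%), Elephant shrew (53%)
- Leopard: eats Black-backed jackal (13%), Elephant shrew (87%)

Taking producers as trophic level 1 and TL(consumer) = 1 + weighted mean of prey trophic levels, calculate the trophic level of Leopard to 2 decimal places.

4.07

Termite: 1 + 1 = 2
Elephant shrew: 1 + 2 = 3
Black-backed jackal: 1 + (0.47×2 + 0.53×3) = 3.53
Leopard: 1 + (0.13×3.53 + 0.87×3) = 4.0689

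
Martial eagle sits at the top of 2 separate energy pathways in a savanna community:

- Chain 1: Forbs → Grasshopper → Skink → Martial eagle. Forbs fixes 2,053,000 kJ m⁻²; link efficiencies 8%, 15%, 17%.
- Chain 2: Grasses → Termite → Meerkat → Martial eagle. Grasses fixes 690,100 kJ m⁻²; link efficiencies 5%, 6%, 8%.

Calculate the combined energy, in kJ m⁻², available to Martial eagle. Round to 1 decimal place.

Chain 1: 2053000 × 0.08 × 0.15 × 0.17 = 4188.12 kJ m⁻²
Chain 2: 690100 × 0.05 × 0.06 × 0.08 = 165.624 kJ m⁻²
Total at Martial eagle: 4188.12 + 165.624 = 4353.744 kJ m⁻²

4353.7 kJ m⁻²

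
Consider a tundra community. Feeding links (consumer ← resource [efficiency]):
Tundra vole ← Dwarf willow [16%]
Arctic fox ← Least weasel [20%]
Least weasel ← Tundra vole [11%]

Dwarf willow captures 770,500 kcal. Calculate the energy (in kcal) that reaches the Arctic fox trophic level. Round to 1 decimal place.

2712.2 kcal

Tundra vole: 770500 × 0.16 = 123280 kcal
Least weasel: 123280 × 0.11 = 13560.8 kcal
Arctic fox: 13560.8 × 0.2 = 2712.16 kcal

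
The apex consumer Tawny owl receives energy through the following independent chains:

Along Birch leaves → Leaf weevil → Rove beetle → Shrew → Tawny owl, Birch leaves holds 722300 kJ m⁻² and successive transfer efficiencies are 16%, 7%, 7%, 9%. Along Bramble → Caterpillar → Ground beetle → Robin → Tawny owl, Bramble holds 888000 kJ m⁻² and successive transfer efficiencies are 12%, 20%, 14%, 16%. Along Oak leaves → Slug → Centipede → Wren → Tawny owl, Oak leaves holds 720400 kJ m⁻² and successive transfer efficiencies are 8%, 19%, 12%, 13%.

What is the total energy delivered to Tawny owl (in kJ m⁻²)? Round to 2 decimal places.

Via Birch leaves: 722300 × 0.16 × 0.07 × 0.07 × 0.09 = 50.965488 kJ m⁻²
Via Bramble: 888000 × 0.12 × 0.2 × 0.14 × 0.16 = 477.3888 kJ m⁻²
Via Oak leaves: 720400 × 0.08 × 0.19 × 0.12 × 0.13 = 170.821248 kJ m⁻²
Total at Tawny owl: 50.965488 + 477.3888 + 170.821248 = 699.175536 kJ m⁻²

699.18 kJ m⁻²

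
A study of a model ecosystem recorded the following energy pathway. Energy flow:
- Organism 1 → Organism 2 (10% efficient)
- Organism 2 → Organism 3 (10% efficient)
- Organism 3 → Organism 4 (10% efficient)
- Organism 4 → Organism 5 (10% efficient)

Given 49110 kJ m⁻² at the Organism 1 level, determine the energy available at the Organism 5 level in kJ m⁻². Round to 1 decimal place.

4.9 kJ m⁻²

Organism 2: 49110 × 0.1 = 4911 kJ m⁻²
Organism 3: 4911 × 0.1 = 491.1 kJ m⁻²
Organism 4: 491.1 × 0.1 = 49.11 kJ m⁻²
Organism 5: 49.11 × 0.1 = 4.911 kJ m⁻²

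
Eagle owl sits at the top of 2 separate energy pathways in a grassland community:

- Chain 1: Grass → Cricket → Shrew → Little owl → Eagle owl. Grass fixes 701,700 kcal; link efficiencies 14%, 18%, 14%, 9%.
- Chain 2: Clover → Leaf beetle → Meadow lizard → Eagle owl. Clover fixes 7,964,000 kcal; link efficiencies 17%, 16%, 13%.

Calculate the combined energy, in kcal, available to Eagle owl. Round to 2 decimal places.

Chain 1: 701700 × 0.14 × 0.18 × 0.14 × 0.09 = 222.803784 kcal
Chain 2: 7964000 × 0.17 × 0.16 × 0.13 = 28160.704 kcal
Total at Eagle owl: 222.803784 + 28160.704 = 28383.507784 kcal

28383.51 kcal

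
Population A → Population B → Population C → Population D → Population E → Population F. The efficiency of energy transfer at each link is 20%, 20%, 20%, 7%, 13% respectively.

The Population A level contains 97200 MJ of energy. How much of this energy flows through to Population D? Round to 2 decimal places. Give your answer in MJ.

Population B: 97200 × 0.2 = 19440 MJ
Population C: 19440 × 0.2 = 3888 MJ
Population D: 3888 × 0.2 = 777.6 MJ

777.60 MJ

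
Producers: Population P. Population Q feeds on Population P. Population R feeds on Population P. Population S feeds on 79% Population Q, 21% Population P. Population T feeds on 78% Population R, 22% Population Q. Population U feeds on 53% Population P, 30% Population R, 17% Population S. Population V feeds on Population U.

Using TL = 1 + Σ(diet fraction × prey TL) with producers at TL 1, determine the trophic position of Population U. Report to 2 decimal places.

Population Q: 1 + 1 = 2
Population R: 1 + 1 = 2
Population S: 1 + (0.79×2 + 0.21×1) = 2.79
Population T: 1 + (0.78×2 + 0.22×2) = 3
Population U: 1 + (0.53×1 + 0.3×2 + 0.17×2.79) = 2.6043
Population V: 1 + 2.6043 = 3.6043

2.60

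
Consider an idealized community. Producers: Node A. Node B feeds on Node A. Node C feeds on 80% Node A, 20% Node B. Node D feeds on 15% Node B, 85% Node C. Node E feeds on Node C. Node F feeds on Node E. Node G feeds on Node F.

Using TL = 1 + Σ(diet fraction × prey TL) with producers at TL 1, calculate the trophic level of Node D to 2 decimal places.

Node B: 1 + 1 = 2
Node C: 1 + (0.8×1 + 0.2×2) = 2.2
Node D: 1 + (0.15×2 + 0.85×2.2) = 3.17
Node E: 1 + 2.2 = 3.2
Node F: 1 + 3.2 = 4.2
Node G: 1 + 4.2 = 5.2

3.17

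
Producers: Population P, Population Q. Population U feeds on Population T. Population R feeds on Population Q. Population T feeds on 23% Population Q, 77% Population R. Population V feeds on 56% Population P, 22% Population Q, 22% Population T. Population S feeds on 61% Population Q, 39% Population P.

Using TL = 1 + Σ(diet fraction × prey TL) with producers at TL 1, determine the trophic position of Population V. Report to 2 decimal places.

2.39

Population R: 1 + 1 = 2
Population S: 1 + (0.61×1 + 0.39×1) = 2
Population T: 1 + (0.23×1 + 0.77×2) = 2.77
Population U: 1 + 2.77 = 3.77
Population V: 1 + (0.56×1 + 0.22×1 + 0.22×2.77) = 2.3894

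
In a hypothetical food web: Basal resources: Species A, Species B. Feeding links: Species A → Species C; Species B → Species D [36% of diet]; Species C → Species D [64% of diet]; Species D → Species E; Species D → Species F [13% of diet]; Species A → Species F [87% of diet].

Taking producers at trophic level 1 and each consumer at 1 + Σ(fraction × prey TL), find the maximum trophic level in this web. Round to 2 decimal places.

Species C: 1 + 1 = 2
Species D: 1 + (0.36×1 + 0.64×2) = 2.64
Species E: 1 + 2.64 = 3.64
Species F: 1 + (0.13×2.64 + 0.87×1) = 2.2132

3.64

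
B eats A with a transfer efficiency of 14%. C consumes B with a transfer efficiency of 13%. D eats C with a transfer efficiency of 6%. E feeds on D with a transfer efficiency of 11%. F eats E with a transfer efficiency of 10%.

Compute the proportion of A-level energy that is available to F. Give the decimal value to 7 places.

Product of link efficiencies: 0.14 × 0.13 × 0.06 × 0.11 × 0.1 = 0.000012012

0.0000120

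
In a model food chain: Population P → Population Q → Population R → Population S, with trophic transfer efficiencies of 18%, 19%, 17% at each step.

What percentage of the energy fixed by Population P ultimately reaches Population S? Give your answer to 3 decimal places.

0.581%

Product of link efficiencies: 0.18 × 0.19 × 0.17 = 0.005814
As a percentage: 0.005814 × 100 = 0.581%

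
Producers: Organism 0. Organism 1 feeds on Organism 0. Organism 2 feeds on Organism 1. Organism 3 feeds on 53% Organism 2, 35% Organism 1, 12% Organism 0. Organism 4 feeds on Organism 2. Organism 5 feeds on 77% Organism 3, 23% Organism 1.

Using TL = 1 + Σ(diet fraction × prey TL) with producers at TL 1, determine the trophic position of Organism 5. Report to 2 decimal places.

4.09

Organism 1: 1 + 1 = 2
Organism 2: 1 + 2 = 3
Organism 3: 1 + (0.53×3 + 0.35×2 + 0.12×1) = 3.41
Organism 4: 1 + 3 = 4
Organism 5: 1 + (0.77×3.41 + 0.23×2) = 4.0857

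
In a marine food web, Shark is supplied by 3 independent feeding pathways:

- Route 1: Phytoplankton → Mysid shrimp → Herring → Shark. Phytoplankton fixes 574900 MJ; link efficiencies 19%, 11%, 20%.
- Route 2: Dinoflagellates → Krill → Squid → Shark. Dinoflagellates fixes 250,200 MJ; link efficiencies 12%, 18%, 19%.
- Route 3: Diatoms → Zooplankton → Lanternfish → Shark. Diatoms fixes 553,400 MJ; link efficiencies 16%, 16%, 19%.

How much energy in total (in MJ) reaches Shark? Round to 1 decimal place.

Route 1: 574900 × 0.19 × 0.11 × 0.2 = 2403.082 MJ
Route 2: 250200 × 0.12 × 0.18 × 0.19 = 1026.8208 MJ
Route 3: 553400 × 0.16 × 0.16 × 0.19 = 2691.7376 MJ
Total at Shark: 2403.082 + 1026.8208 + 2691.7376 = 6121.6404 MJ

6121.6 MJ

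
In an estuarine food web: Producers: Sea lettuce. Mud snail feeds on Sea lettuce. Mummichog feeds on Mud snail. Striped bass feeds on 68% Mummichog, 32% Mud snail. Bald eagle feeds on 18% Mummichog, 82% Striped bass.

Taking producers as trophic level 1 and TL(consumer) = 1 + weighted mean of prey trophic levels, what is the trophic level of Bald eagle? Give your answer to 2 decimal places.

4.56

Mud snail: 1 + 1 = 2
Mummichog: 1 + 2 = 3
Striped bass: 1 + (0.68×3 + 0.32×2) = 3.68
Bald eagle: 1 + (0.18×3 + 0.82×3.68) = 4.5576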